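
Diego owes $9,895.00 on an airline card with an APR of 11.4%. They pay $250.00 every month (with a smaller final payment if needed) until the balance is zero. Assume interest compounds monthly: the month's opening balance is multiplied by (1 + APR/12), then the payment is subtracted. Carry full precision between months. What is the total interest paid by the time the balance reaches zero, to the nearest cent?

Monthly rate r = 11.4%/12 = 0.95% = 0.0095.
Payoff takes n = ⌈−ln(1 − rB₀/P)/ln(1+r)⌉ = ⌈49.880⌉ = 50 payments; the last is $220.06.
Total paid = 49·$250.00 + $220.06 = $12,470.06.
Total interest = total paid − principal = $12,470.06 − $9,895.00 = $2,575.06.

$2,575.06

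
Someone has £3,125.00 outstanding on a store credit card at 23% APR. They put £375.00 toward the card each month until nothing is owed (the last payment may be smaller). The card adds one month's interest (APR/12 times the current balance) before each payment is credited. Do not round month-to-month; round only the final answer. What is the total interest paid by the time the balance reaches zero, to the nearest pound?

£313

Monthly rate r = 23%/12 = 1.91667% = 0.0191667.
Payoff takes n = ⌈−ln(1 − rB₀/P)/ln(1+r)⌉ = ⌈9.166⌉ = 10 payments; the last is £62.81.
Total paid = 9·£375.00 + £62.81 = £3,437.81.
Total interest = total paid − principal = £3,437.81 − £3,125.00 = £312.81.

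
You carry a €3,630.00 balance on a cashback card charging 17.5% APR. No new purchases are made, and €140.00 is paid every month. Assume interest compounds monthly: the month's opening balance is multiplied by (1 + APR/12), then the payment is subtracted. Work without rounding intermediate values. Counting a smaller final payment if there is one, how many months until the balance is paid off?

33 payments

Monthly rate r = 17.5%/12 = 1.45833% = 0.0145833.
Recurrence: B ← B·(1+r) − €140.00.
Month 1: interest €52.94; balance after payment €3,542.94.
Month 2: interest €51.67; balance after payment €3,454.61.
Closed form: n = −ln(1 − rB₀/P)/ln(1+r) = −ln(0.62187)/ln(1.01458) ≈ 32.809, so the balance reaches zero during payment 33.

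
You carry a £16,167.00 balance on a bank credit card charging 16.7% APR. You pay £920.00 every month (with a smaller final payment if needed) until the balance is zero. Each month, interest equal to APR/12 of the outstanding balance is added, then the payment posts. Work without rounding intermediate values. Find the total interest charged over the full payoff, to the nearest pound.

Monthly rate r = 16.7%/12 = 1.39167% = 0.0139167.
Payoff takes n = ⌈−ln(1 − rB₀/P)/ln(1+r)⌉ = ⌈20.292⌉ = 21 payments; the last is £269.85.
Total paid = 20·£920.00 + £269.85 = £18,669.85.
Total interest = total paid − principal = £18,669.85 − £16,167.00 = £2,502.85.

£2,503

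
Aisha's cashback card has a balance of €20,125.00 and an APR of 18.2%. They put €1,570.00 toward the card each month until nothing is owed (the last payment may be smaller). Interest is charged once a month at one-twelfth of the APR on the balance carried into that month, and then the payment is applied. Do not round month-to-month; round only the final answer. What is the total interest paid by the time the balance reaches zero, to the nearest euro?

Monthly rate r = 18.2%/12 = 1.51667% = 0.0151667.
Payoff takes n = ⌈−ln(1 − rB₀/P)/ln(1+r)⌉ = ⌈14.362⌉ = 15 payments; the last is €570.69.
Total paid = 14·€1,570.00 + €570.69 = €22,550.69.
Total interest = total paid − principal = €22,550.69 − €20,125.00 = €2,425.69.

€2,426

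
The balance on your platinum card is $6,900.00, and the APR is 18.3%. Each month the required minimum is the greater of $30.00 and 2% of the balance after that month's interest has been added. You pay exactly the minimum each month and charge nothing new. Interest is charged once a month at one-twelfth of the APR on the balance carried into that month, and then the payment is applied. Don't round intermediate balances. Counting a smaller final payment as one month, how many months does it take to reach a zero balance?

Monthly rate r = 18.3%/12 = 1.525% = 0.01525.
While 2% of the post-interest balance exceeds $30.00, each month B ← (B·(1+r))·(1 − 0.02), i.e. B shrinks by the factor (1+r)·0.98 = 0.99494.
This holds for months 1–305. Entering month 306 the balance is $1,470.84; 2% of the post-interest balance is now below $30.00, so the flat $30.00 minimum applies from here.
From month 306 a fixed $30.00 at rate r clears $1,470.84 in 91 more payments. Total: 305 + 91 = 396 months.

396 months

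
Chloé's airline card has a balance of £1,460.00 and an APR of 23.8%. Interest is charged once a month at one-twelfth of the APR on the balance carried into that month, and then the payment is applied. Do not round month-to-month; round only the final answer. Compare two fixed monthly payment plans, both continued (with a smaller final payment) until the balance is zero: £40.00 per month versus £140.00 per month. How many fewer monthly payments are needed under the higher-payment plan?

54 fewer payments

Monthly rate r = 23.8%/12 = 1.98333% = 0.0198333.
At £40.00/mo: n = ⌈−ln(1 − rB₀/P)/ln(1+r)⌉ = 66 payments (last £21.49); total interest = total paid − £1,460.00 = £1,161.49.
At £140.00/mo: 12 payments (last £112.07); total interest £192.07.
Payments saved = 66 − 12 = 54.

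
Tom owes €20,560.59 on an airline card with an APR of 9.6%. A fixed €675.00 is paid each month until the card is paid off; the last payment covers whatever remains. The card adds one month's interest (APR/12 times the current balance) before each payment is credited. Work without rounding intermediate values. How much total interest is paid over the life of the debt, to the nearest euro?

€3,099

Monthly rate r = 9.6%/12 = 0.8% = 0.008.
Payoff takes n = ⌈−ln(1 − rB₀/P)/ln(1+r)⌉ = ⌈35.051⌉ = 36 payments; the last is €34.54.
Total paid = 35·€675.00 + €34.54 = €23,659.54.
Total interest = total paid − principal = €23,659.54 − €20,560.59 = €3,098.95.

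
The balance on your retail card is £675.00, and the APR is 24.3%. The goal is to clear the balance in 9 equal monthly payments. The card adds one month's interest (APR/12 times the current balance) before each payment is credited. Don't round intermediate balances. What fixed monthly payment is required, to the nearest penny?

£82.80

Monthly rate r = 24.3%/12 = 2.025% = 0.02025.
Level-payment amortization: P = B₀·r / (1 − (1+r)^(−n)) = 675.00·0.02025 / (1 − 1.02025^(−9)).
Denominator 1 − (1+r)^(−9) = 0.165088258.
P = 13.6688 / 0.165088258 ≈ 82.80.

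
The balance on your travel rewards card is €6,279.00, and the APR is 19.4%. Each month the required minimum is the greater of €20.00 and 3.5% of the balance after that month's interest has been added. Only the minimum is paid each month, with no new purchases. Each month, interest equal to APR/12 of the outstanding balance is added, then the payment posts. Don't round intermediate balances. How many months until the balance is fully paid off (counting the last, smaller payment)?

Monthly rate r = 19.4%/12 = 1.61667% = 0.0161667.
While 3.5% of the post-interest balance exceeds €20.00, each month B ← (B·(1+r))·(1 − 0.035), i.e. B shrinks by the factor (1+r)·0.965 = 0.9806.
This holds for months 1–124. Entering month 125 the balance is €553.26; 3.5% of the post-interest balance is now below €20.00, so the flat €20.00 minimum applies from here.
From month 125 a fixed €20.00 at rate r clears €553.26 in 37 more payments. Total: 124 + 37 = 161 months.

161 months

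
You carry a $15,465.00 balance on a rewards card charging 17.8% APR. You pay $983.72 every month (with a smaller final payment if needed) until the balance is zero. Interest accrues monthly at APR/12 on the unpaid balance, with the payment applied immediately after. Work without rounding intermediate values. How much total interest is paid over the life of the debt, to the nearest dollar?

$2,274

Monthly rate r = 17.8%/12 = 1.48333% = 0.0148333.
Payoff takes n = ⌈−ln(1 − rB₀/P)/ln(1+r)⌉ = ⌈18.033⌉ = 19 payments; the last is $32.44.
Total paid = 18·$983.72 + $32.44 = $17,739.40.
Total interest = total paid − principal = $17,739.40 − $15,465.00 = $2,274.40.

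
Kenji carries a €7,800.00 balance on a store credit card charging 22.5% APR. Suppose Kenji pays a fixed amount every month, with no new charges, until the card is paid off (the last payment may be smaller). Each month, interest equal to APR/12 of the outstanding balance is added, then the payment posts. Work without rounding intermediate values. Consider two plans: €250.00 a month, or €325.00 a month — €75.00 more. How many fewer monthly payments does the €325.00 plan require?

15 fewer payments

Monthly rate r = 22.5%/12 = 1.875% = 0.01875.
At €250.00/mo: n = ⌈−ln(1 − rB₀/P)/ln(1+r)⌉ = 48 payments (last €86.48); total interest = total paid − €7,800.00 = €4,036.48.
At €325.00/mo: 33 payments (last €59.81); total interest €2,659.81.
Payments saved = 48 − 33 = 15.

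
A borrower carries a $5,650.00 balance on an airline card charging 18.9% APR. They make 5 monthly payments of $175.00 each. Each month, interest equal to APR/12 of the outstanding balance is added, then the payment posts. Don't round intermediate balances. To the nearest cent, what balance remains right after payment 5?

$5,206.18

Monthly rate r = 18.9%/12 = 1.575% = 0.01575.
Each month: B ← B·(1+r) − $175.00.
Month 1: interest $88.99; balance after payment $5,563.99.
Month 2: interest $87.63; balance after payment $5,476.62.
Month 3: interest $86.26; balance after payment $5,387.88.
Month 4: interest $84.86; balance after payment $5,297.74.
Month 5: interest $83.44; balance after payment $5,206.18.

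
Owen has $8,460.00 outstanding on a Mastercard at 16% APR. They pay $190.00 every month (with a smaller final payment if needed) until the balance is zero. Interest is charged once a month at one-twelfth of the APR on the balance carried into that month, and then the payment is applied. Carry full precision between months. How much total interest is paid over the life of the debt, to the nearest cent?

Monthly rate r = 16%/12 = 1.33333% = 0.0133333.
Payoff takes n = ⌈−ln(1 − rB₀/P)/ln(1+r)⌉ = ⌈67.996⌉ = 68 payments; the last is $189.28.
Total paid = 67·$190.00 + $189.28 = $12,919.28.
Total interest = total paid − principal = $12,919.28 − $8,460.00 = $4,459.28.

$4,459.28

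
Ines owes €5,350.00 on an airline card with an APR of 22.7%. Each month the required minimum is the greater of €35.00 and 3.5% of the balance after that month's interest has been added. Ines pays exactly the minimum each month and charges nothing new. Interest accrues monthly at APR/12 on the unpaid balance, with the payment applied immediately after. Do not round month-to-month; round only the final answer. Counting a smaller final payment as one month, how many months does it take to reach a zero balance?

Monthly rate r = 22.7%/12 = 1.89167% = 0.0189167.
While 3.5% of the post-interest balance exceeds €35.00, each month B ← (B·(1+r))·(1 − 0.035), i.e. B shrinks by the factor (1+r)·0.965 = 0.98325.
This holds for months 1–101. Entering month 102 the balance is €971.89; 3.5% of the post-interest balance is now below €35.00, so the flat €35.00 minimum applies from here.
From month 102 a fixed €35.00 at rate r clears €971.89 in 40 more payments. Total: 101 + 40 = 141 months.

141 months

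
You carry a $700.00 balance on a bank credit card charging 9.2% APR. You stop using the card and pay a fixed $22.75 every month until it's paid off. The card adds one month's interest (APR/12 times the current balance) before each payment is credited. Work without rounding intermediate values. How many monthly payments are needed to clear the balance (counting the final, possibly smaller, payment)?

36 payments

Monthly rate r = 9.2%/12 = 0.766667% = 0.00766667.
Recurrence: B ← B·(1+r) − $22.75.
Month 1: interest $5.37; balance after payment $682.62.
Month 2: interest $5.23; balance after payment $665.10.
Closed form: n = −ln(1 − rB₀/P)/ln(1+r) = −ln(0.7641)/ln(1.00767) ≈ 35.228, so the balance reaches zero during payment 36.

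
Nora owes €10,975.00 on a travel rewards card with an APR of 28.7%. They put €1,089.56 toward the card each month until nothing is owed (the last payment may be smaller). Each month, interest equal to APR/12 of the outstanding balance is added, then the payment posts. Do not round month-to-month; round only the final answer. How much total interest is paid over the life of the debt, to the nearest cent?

Monthly rate r = 28.7%/12 = 2.39167% = 0.0239167.
Payoff takes n = ⌈−ln(1 − rB₀/P)/ln(1+r)⌉ = ⌈11.662⌉ = 12 payments; the last is €724.23.
Total paid = 11·€1,089.56 + €724.23 = €12,709.39.
Total interest = total paid − principal = €12,709.39 − €10,975.00 = €1,734.39.

€1,734.39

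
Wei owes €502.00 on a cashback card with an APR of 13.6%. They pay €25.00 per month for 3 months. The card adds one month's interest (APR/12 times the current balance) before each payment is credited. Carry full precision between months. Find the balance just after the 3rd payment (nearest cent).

€443.41

Monthly rate r = 13.6%/12 = 1.13333% = 0.0113333.
Each month: B ← B·(1+r) − €25.00.
Month 1: interest €5.69; balance after payment €482.69.
Month 2: interest €5.47; balance after payment €463.16.
Month 3: interest €5.25; balance after payment €443.41.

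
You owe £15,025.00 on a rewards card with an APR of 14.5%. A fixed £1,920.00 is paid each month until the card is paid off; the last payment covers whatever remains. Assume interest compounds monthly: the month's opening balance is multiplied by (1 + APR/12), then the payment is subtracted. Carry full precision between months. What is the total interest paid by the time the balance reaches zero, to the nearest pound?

Monthly rate r = 14.5%/12 = 1.20833% = 0.0120833.
Payoff takes n = ⌈−ln(1 − rB₀/P)/ln(1+r)⌉ = ⌈8.270⌉ = 9 payments; the last is £521.03.
Total paid = 8·£1,920.00 + £521.03 = £15,881.03.
Total interest = total paid − principal = £15,881.03 − £15,025.00 = £856.03.

£856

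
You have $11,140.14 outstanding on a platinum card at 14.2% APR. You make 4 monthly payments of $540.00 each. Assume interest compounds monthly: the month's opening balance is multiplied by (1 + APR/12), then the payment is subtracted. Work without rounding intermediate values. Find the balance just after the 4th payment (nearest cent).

Monthly rate r = 14.2%/12 = 1.18333% = 0.0118333.
Each month: B ← B·(1+r) − $540.00.
Month 1: interest $131.82; balance after payment $10,731.96.
Month 2: interest $126.99; balance after payment $10,318.96.
Month 3: interest $122.11; balance after payment $9,901.07.
Month 4: interest $117.16; balance after payment $9,478.23.

$9,478.23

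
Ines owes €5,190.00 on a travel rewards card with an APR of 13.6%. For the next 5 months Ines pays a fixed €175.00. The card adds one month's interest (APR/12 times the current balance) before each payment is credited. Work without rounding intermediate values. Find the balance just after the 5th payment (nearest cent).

€4,595.78

Monthly rate r = 13.6%/12 = 1.13333% = 0.0113333.
Each month: B ← B·(1+r) − €175.00.
Month 1: interest €58.82; balance after payment €5,073.82.
Month 2: interest €57.50; balance after payment €4,956.32.
Month 3: interest €56.17; balance after payment €4,837.49.
Month 4: interest €54.82; balance after payment €4,717.32.
Month 5: interest €53.46; balance after payment €4,595.78.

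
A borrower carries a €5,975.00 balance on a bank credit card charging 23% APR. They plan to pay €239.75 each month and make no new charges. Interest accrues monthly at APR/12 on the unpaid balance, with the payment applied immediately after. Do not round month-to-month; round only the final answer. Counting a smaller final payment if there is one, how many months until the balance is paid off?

Monthly rate r = 23%/12 = 1.91667% = 0.0191667.
Recurrence: B ← B·(1+r) − €239.75.
Month 1: interest €114.52; balance after payment €5,849.77.
Month 2: interest €112.12; balance after payment €5,722.14.
Closed form: n = −ln(1 − rB₀/P)/ln(1+r) = −ln(0.52233)/ln(1.01917) ≈ 34.208, so the balance reaches zero during payment 35.

35 months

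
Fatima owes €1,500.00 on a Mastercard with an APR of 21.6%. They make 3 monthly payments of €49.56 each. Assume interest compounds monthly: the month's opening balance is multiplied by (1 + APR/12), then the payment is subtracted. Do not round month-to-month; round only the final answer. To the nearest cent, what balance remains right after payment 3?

Monthly rate r = 21.6%/12 = 1.8% = 0.018.
Each month: B ← B·(1+r) − €49.56.
Month 1: interest €27.00; balance after payment €1,477.44.
Month 2: interest €26.59; balance after payment €1,454.47.
Month 3: interest €26.18; balance after payment €1,431.09.

€1,431.09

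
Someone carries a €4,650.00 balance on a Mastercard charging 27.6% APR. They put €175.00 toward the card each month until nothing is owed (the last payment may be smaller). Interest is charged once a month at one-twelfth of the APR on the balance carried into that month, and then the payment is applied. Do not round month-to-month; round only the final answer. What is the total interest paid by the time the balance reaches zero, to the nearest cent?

€2,619.57

Monthly rate r = 27.6%/12 = 2.3% = 0.023.
Payoff takes n = ⌈−ln(1 − rB₀/P)/ln(1+r)⌉ = ⌈41.538⌉ = 42 payments; the last is €94.57.
Total paid = 41·€175.00 + €94.57 = €7,269.57.
Total interest = total paid − principal = €7,269.57 − €4,650.00 = €2,619.57.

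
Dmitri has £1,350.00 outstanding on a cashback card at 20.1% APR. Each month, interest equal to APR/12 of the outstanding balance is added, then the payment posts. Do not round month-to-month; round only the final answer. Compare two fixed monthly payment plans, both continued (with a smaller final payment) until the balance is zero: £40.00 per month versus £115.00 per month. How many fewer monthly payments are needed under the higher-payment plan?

37 fewer payments

Monthly rate r = 20.1%/12 = 1.675% = 0.01675.
At £40.00/mo: n = ⌈−ln(1 − rB₀/P)/ln(1+r)⌉ = 51 payments (last £6.22); total interest = total paid − £1,350.00 = £656.22.
At £115.00/mo: 14 payments (last £20.87); total interest £165.87.
Payments saved = 51 − 14 = 37.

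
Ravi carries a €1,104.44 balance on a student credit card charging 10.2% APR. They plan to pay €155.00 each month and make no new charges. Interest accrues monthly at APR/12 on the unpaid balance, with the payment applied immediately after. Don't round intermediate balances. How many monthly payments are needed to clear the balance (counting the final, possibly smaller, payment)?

Monthly rate r = 10.2%/12 = 0.85% = 0.0085.
Recurrence: B ← B·(1+r) − €155.00.
Month 1: interest €9.39; balance after payment €958.83.
Month 2: interest €8.15; balance after payment €811.98.
Closed form: n = −ln(1 − rB₀/P)/ln(1+r) = −ln(0.93943)/ln(1.0085) ≈ 7.382, so the balance reaches zero during payment 8.

8 payments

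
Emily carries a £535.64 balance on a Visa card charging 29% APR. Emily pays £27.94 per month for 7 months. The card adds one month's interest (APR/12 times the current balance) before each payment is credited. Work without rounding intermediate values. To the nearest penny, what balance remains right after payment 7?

£422.75

Monthly rate r = 29%/12 = 2.41667% = 0.0241667.
Each month: B ← B·(1+r) − £27.94.
Month 1: interest £12.94; balance after payment £520.64.
Month 2: interest £12.58; balance after payment £505.29.
Month 3: interest £12.21; balance after payment £489.56.
Month 4: interest £11.83; balance after payment £473.45.
Month 5: interest £11.44; balance after payment £456.95.
Month 6: interest £11.04; balance after payment £440.05.
Month 7: interest £10.63; balance after payment £422.75.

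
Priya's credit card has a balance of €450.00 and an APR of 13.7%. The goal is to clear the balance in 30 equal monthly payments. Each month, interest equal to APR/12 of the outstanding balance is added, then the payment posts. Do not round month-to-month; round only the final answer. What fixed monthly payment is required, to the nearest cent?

€17.80

Monthly rate r = 13.7%/12 = 1.14167% = 0.0114167.
Level-payment amortization: P = B₀·r / (1 − (1+r)^(−n)) = 450.00·0.0114167 / (1 − 1.01142^(−30)).
Denominator 1 − (1+r)^(−30) = 0.288627908.
P = 5.1375 / 0.288627908 ≈ 17.80.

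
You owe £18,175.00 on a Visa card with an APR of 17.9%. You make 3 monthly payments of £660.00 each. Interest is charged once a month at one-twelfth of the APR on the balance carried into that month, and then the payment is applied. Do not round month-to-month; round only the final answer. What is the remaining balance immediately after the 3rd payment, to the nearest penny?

Monthly rate r = 17.9%/12 = 1.49167% = 0.0149167.
Each month: B ← B·(1+r) − £660.00.
Month 1: interest £271.11; balance after payment £17,786.11.
Month 2: interest £265.31; balance after payment £17,391.42.
Month 3: interest £259.42; balance after payment £16,990.84.

£16,990.84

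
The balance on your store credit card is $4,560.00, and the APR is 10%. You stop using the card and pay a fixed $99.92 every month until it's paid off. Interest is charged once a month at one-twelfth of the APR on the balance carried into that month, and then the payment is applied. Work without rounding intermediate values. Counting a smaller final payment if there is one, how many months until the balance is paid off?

58 payments

Monthly rate r = 10%/12 = 0.833333% = 0.00833333.
Recurrence: B ← B·(1+r) − $99.92.
Month 1: interest $38.00; balance after payment $4,498.08.
Month 2: interest $37.48; balance after payment $4,435.64.
Closed form: n = −ln(1 − rB₀/P)/ln(1+r) = −ln(0.6197)/ln(1.00833) ≈ 57.662, so the balance reaches zero during payment 58.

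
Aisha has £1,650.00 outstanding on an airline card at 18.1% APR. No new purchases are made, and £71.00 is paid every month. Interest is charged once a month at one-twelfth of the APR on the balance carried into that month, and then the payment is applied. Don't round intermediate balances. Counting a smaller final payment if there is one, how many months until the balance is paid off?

29 months

Monthly rate r = 18.1%/12 = 1.50833% = 0.0150833.
Recurrence: B ← B·(1+r) − £71.00.
Month 1: interest £24.89; balance after payment £1,603.89.
Month 2: interest £24.19; balance after payment £1,557.08.
Closed form: n = −ln(1 − rB₀/P)/ln(1+r) = −ln(0.64947)/ln(1.01508) ≈ 28.829, so the balance reaches zero during payment 29.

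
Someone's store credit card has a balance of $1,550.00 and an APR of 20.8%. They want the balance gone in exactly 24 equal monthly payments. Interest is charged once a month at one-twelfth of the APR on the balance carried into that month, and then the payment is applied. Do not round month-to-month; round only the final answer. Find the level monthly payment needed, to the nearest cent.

Monthly rate r = 20.8%/12 = 1.73333% = 0.0173333.
Level-payment amortization: P = B₀·r / (1 − (1+r)^(−n)) = 1550.00·0.0173333 / (1 − 1.01733^(−24)).
Denominator 1 − (1+r)^(−24) = 0.337964298.
P = 26.8667 / 0.337964298 ≈ 79.50.

$79.50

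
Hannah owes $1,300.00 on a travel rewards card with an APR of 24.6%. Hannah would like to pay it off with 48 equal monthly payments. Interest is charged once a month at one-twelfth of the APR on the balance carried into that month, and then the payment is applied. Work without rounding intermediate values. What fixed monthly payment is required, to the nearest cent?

Monthly rate r = 24.6%/12 = 2.05% = 0.0205.
Level-payment amortization: P = B₀·r / (1 − (1+r)^(−n)) = 1300.00·0.0205 / (1 − 1.0205^(−48)).
Denominator 1 − (1+r)^(−48) = 0.622449052.
P = 26.65 / 0.622449052 ≈ 42.81.

$42.81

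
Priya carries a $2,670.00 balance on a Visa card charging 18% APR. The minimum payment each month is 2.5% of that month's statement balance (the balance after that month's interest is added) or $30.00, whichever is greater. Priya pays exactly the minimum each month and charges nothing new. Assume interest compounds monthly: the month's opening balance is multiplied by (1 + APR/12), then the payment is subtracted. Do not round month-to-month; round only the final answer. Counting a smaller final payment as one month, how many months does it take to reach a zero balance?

Monthly rate r = 18%/12 = 1.5% = 0.015.
While 2.5% of the post-interest balance exceeds $30.00, each month B ← (B·(1+r))·(1 − 0.025), i.e. B shrinks by the factor (1+r)·0.975 = 0.98962.
This holds for months 1–79. Entering month 80 the balance is $1,171.37; 2.5% of the post-interest balance is now below $30.00, so the flat $30.00 minimum applies from here.
From month 80 a fixed $30.00 at rate r clears $1,171.37 in 60 more payments. Total: 79 + 60 = 139 months.

139 months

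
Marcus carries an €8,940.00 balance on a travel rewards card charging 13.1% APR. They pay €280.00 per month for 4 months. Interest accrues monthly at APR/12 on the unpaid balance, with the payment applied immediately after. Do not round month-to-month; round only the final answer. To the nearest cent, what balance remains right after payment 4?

€8,198.35

Monthly rate r = 13.1%/12 = 1.09167% = 0.0109167.
Each month: B ← B·(1+r) − €280.00.
Month 1: interest €97.59; balance after payment €8,757.59.
Month 2: interest €95.60; balance after payment €8,573.20.
Month 3: interest €93.59; balance after payment €8,386.79.
Month 4: interest €91.56; balance after payment €8,198.35.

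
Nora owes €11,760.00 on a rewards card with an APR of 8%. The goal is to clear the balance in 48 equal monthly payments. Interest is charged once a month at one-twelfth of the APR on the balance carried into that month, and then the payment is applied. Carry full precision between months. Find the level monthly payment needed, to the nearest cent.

€287.10

Monthly rate r = 8%/12 = 0.666667% = 0.00666667.
Level-payment amortization: P = B₀·r / (1 − (1+r)^(−n)) = 11760.00·0.00666667 / (1 − 1.00667^(−48)).
Denominator 1 − (1+r)^(−48) = 0.27307942.
P = 78.4 / 0.27307942 ≈ 287.10.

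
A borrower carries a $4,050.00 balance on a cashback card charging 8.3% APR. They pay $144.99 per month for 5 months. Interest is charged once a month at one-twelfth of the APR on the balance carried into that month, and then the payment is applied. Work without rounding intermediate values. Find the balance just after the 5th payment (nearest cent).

Monthly rate r = 8.3%/12 = 0.691667% = 0.00691667.
Each month: B ← B·(1+r) − $144.99.
Month 1: interest $28.01; balance after payment $3,933.02.
Month 2: interest $27.20; balance after payment $3,815.24.
Month 3: interest $26.39; balance after payment $3,696.63.
Month 4: interest $25.57; balance after payment $3,577.21.
Month 5: interest $24.74; balance after payment $3,456.97.

$3,456.97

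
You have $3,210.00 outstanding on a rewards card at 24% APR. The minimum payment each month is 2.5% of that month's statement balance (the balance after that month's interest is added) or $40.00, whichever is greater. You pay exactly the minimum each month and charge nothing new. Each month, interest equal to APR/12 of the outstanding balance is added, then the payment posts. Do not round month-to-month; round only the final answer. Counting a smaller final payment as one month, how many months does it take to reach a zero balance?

208 months

Monthly rate r = 24%/12 = 2% = 0.02.
While 2.5% of the post-interest balance exceeds $40.00, each month B ← (B·(1+r))·(1 − 0.025), i.e. B shrinks by the factor (1+r)·0.975 = 0.9945.
This holds for months 1–130. Entering month 131 the balance is $1,567.21; 2.5% of the post-interest balance is now below $40.00, so the flat $40.00 minimum applies from here.
From month 131 a fixed $40.00 at rate r clears $1,567.21 in 78 more payments. Total: 130 + 78 = 208 months.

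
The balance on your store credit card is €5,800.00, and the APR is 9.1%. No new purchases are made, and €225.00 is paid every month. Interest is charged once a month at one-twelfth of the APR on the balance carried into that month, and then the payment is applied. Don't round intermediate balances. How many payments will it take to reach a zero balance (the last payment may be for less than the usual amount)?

29 months

Monthly rate r = 9.1%/12 = 0.758333% = 0.00758333.
Recurrence: B ← B·(1+r) − €225.00.
Month 1: interest €43.98; balance after payment €5,618.98.
Month 2: interest €42.61; balance after payment €5,436.59.
Closed form: n = −ln(1 − rB₀/P)/ln(1+r) = −ln(0.80452)/ln(1.00758) ≈ 28.791, so the balance reaches zero during payment 29.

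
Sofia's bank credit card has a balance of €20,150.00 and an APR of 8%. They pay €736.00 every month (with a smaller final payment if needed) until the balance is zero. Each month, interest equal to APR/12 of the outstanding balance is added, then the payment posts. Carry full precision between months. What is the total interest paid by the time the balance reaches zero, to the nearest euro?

€2,173

Monthly rate r = 8%/12 = 0.666667% = 0.00666667.
Payoff takes n = ⌈−ln(1 − rB₀/P)/ln(1+r)⌉ = ⌈30.330⌉ = 31 payments; the last is €243.15.
Total paid = 30·€736.00 + €243.15 = €22,323.15.
Total interest = total paid − principal = €22,323.15 − €20,150.00 = €2,173.15.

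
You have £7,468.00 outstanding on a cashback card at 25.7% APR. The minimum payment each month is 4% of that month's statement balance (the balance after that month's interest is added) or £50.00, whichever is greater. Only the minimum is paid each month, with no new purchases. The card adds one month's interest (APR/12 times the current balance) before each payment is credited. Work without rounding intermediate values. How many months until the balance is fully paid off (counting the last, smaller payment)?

128 months

Monthly rate r = 25.7%/12 = 2.14167% = 0.0214167.
While 4% of the post-interest balance exceeds £50.00, each month B ← (B·(1+r))·(1 − 0.04), i.e. B shrinks by the factor (1+r)·0.96 = 0.98056.
This holds for months 1–93. Entering month 94 the balance is £1,203.10; 4% of the post-interest balance is now below £50.00, so the flat £50.00 minimum applies from here.
From month 94 a fixed £50.00 at rate r clears £1,203.10 in 35 more payments. Total: 93 + 35 = 128 months.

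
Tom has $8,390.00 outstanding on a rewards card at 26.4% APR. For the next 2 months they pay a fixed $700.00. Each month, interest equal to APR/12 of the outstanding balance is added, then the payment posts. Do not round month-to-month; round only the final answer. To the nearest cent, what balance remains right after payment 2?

$7,347.82

Monthly rate r = 26.4%/12 = 2.2% = 0.022.
Each month: B ← B·(1+r) − $700.00.
Month 1: interest $184.58; balance after payment $7,874.58.
Month 2: interest $173.24; balance after payment $7,347.82.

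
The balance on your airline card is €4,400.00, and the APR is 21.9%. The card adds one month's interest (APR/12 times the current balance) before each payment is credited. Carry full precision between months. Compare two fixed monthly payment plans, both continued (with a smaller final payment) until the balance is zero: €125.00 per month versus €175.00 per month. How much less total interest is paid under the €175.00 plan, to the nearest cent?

€1,165.64

Monthly rate r = 21.9%/12 = 1.825% = 0.01825.
At €125.00/mo: n = ⌈−ln(1 − rB₀/P)/ln(1+r)⌉ = 57 payments (last €107.64); total interest = total paid − €4,400.00 = €2,707.64.
At €175.00/mo: 34 payments (last €167.00); total interest €1,542.00.
Interest saved = €2,707.64 − €1,542.00 = €1,165.64.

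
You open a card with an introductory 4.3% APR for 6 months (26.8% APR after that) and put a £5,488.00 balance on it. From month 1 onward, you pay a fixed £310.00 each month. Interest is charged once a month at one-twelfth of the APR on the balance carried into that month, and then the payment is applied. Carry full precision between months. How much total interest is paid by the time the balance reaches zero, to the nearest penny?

£765.31

Promo months 1–6 at r₀ = 4.3%/12 = 0.00358333; months 7+ at r₁ = 26.8%/12 = 0.0223333.
After month 6: iterate B ← B·(1+r₀) − £310.00 for 6 months → £3,730.31.
Then at r₁ with £310.00/mo: n₂ = −ln(1 − r₁·B/P)/ln(1+r₁) ≈ 14.17 → 15 more payments.
Total paid = 20·£310.00 + £53.31 = £6,253.31; interest = £6,253.31 − £5,488.00 = £765.31.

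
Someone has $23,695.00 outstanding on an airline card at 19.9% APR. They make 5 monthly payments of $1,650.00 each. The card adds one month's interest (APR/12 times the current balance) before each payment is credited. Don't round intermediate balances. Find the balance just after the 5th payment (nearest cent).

$17,197.76

Monthly rate r = 19.9%/12 = 1.65833% = 0.0165833.
Each month: B ← B·(1+r) − $1,650.00.
Month 1: interest $392.94; balance after payment $22,437.94.
Month 2: interest $372.10; balance after payment $21,160.04.
Month 3: interest $350.90; balance after payment $19,860.94.
Month 4: interest $329.36; balance after payment $18,540.30.
Month 5: interest $307.46; balance after payment $17,197.76.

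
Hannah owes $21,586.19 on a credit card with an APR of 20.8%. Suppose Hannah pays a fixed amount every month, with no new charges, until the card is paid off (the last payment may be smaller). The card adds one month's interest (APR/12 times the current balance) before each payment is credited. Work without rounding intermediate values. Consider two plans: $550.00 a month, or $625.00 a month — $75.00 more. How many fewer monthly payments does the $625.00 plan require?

13 fewer payments

Monthly rate r = 20.8%/12 = 1.73333% = 0.0173333.
At $550.00/mo: n = ⌈−ln(1 − rB₀/P)/ln(1+r)⌉ = 67 payments (last $197.88); total interest = total paid − $21,586.19 = $14,911.69.
At $625.00/mo: 54 payments (last $78.53); total interest $11,617.34.
Payments saved = 67 − 54 = 13.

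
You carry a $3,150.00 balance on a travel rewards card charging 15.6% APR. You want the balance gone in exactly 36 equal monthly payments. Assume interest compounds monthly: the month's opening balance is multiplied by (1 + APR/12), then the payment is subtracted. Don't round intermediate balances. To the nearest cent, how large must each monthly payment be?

$110.12

Monthly rate r = 15.6%/12 = 1.3% = 0.013.
Level-payment amortization: P = B₀·r / (1 − (1+r)^(−n)) = 3150.00·0.013 / (1 − 1.013^(−36)).
Denominator 1 − (1+r)^(−36) = 0.371854913.
P = 40.95 / 0.371854913 ≈ 110.12.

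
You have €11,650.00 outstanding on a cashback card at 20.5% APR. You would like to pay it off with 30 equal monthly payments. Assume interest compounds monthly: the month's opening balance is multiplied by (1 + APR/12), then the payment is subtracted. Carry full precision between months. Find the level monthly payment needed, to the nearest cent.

€499.54

Monthly rate r = 20.5%/12 = 1.70833% = 0.0170833.
Level-payment amortization: P = B₀·r / (1 − (1+r)^(−n)) = 11650.00·0.0170833 / (1 − 1.01708^(−30)).
Denominator 1 − (1+r)^(−30) = 0.398405484.
P = 199.021 / 0.398405484 ≈ 499.54.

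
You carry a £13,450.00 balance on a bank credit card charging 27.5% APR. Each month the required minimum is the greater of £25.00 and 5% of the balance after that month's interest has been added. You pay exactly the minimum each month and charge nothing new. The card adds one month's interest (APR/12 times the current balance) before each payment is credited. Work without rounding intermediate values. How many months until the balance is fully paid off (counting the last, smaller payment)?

Monthly rate r = 27.5%/12 = 2.29167% = 0.0229167.
While 5% of the post-interest balance exceeds £25.00, each month B ← (B·(1+r))·(1 − 0.05), i.e. B shrinks by the factor (1+r)·0.95 = 0.97177.
This holds for months 1–116. Entering month 117 the balance is £485.43; 5% of the post-interest balance is now below £25.00, so the flat £25.00 minimum applies from here.
From month 117 a fixed £25.00 at rate r clears £485.43 in 26 more payments. Total: 116 + 26 = 142 months.

142 months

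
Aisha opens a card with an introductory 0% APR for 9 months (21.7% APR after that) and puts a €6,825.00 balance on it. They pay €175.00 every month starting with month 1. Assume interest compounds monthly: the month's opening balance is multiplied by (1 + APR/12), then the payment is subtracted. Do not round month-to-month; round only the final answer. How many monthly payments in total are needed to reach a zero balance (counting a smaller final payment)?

53 months

Promo months 1–9 at r₀ = 0%/12 = 0; months 10+ at r₁ = 21.7%/12 = 0.0180833.
After month 9 (no interest yet): B = €6,825.00 − 9·€175.00 = €5,250.00.
Then at r₁ with €175.00/mo: n₂ = −ln(1 − r₁·B/P)/ln(1+r₁) ≈ 43.63 → 44 more payments.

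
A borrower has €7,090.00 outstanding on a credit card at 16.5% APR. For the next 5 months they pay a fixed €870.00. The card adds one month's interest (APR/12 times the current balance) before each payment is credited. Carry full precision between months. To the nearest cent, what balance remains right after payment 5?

Monthly rate r = 16.5%/12 = 1.375% = 0.01375.
Each month: B ← B·(1+r) − €870.00.
Month 1: interest €97.49; balance after payment €6,317.49.
Month 2: interest €86.87; balance after payment €5,534.35.
Month 3: interest €76.10; balance after payment €4,740.45.
Month 4: interest €65.18; balance after payment €3,935.63.
Month 5: interest €54.11; balance after payment €3,119.75.

€3,119.75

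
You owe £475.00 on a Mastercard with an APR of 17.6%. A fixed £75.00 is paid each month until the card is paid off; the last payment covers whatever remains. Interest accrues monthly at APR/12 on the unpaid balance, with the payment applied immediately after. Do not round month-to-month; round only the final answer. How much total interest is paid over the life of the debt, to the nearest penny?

Monthly rate r = 17.6%/12 = 1.46667% = 0.0146667.
Payoff takes n = ⌈−ln(1 − rB₀/P)/ln(1+r)⌉ = ⌈6.696⌉ = 7 payments; the last is £52.29.
Total paid = 6·£75.00 + £52.29 = £502.29.
Total interest = total paid − principal = £502.29 − £475.00 = £27.29.

£27.29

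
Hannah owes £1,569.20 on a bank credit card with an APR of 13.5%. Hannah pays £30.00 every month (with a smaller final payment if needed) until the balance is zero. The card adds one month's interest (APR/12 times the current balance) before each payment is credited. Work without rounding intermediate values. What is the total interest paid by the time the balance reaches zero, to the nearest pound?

£812

Monthly rate r = 13.5%/12 = 1.125% = 0.01125.
Payoff takes n = ⌈−ln(1 − rB₀/P)/ln(1+r)⌉ = ⌈79.361⌉ = 80 payments; the last is £10.86.
Total paid = 79·£30.00 + £10.86 = £2,380.86.
Total interest = total paid − principal = £2,380.86 − £1,569.20 = £811.66.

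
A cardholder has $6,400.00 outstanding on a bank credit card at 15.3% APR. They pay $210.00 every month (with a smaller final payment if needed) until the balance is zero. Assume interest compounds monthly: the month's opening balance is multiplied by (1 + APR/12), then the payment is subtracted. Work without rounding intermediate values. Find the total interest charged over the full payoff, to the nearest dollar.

$1,755

Monthly rate r = 15.3%/12 = 1.275% = 0.01275.
Payoff takes n = ⌈−ln(1 − rB₀/P)/ln(1+r)⌉ = ⌈38.830⌉ = 39 payments; the last is $174.56.
Total paid = 38·$210.00 + $174.56 = $8,154.56.
Total interest = total paid − principal = $8,154.56 − $6,400.00 = $1,754.56.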